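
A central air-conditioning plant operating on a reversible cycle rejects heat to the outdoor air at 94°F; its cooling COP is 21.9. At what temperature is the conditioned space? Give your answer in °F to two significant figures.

For a Carnot refrigerator COP_R = T_C/(T_H − T_C), so T_C = COP·T_H/(1 + COP).
With T_H = 307.59 K, T_C = 21.9 × 307.59/22.90 = 294.16 K.
Converting, 294.16 K = 69.82°F.

70 °F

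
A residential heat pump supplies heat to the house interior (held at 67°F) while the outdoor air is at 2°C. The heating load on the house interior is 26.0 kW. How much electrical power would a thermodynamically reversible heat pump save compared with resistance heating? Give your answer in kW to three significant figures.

In absolute terms T_C = 275.15 K and T_H = 292.59 K, so ΔT = 17.44 K.
COP_Carnot = T_H/ΔT = 292.59/17.44 = 16.77.
Resistance heating needs Ẇ_res = Q̇_H = 26.00 kW; the reversible heat pump needs only Ẇ_hp = Q̇_H/COP = 1.550 kW.
Saving = 26.00 − 1.550 = 24.45 kW.

24.4 kW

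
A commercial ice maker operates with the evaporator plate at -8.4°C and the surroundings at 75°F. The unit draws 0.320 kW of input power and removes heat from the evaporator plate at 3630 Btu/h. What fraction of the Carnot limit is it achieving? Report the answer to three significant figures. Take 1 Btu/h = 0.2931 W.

Converting, Q̇_C = 3630 Btu/h = 1.064 kW, so COP_actual = Q̇_C/Ẇ = 1.064/0.3200 = 3.325.
In absolute terms T_C = 264.75 K and T_H = 297.04 K, so ΔT = 32.29 K.
COP_Carnot = T_C/ΔT = 264.75/32.29 = 8.199.
η_II = COP_actual/COP_Carnot = 3.325/8.199 = 0.4055.

0.405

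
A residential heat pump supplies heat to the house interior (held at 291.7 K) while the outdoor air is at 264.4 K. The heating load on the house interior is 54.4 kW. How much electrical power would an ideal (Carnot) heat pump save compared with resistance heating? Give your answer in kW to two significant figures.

The reservoir spacing is ΔT = 291.7 − 264.4 = 27.30 K.
COP_Carnot = T_H/ΔT = 291.70/27.30 = 10.68.
Resistance heating needs Ẇ_res = Q̇_H = 54.40 kW; the reversible heat pump needs only Ẇ_hp = Q̇_H/COP = 5.091 kW.
Saving = 54.40 − 5.091 = 49.31 kW.

49 kW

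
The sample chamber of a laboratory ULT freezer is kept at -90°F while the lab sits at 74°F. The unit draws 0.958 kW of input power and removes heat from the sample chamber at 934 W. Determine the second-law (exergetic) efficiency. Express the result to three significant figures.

Converting, Q̇_C = 934.0 W = 0.9340 kW, so COP_actual = Q̇_C/Ẇ = 0.9340/0.9580 = 0.9749.
In absolute terms T_C = 205.37 K and T_H = 296.48 K, so ΔT = 91.11 K.
COP_Carnot = T_C/ΔT = 205.37/91.11 = 2.254.
η_II = COP_actual/COP_Carnot = 0.9749/2.254 = 0.4325.

0.433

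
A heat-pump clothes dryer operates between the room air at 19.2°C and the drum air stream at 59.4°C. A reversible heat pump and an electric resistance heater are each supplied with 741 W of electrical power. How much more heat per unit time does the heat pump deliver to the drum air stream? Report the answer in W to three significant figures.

5390 W

In absolute terms T_C = 292.35 K and T_H = 332.55 K, so ΔT = 40.20 K.
COP_Carnot = T_H/ΔT = 332.55/40.20 = 8.272.
The heat pump delivers Q̇_H = COP × Ẇ = 6130 W; the resistance heater delivers Ẇ = 741.0 W.
Extra = (COP − 1)·Ẇ = 5389 W.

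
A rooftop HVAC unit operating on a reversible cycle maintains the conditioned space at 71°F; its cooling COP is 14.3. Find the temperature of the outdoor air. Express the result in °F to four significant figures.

108.1 °F

COP_R = T_C/(T_H − T_C) gives T_H − T_C = T_C/COP.
With T_C = 294.82 K, T_H = 294.82 × (1 + 1/14.3) = 315.43 K.
Converting, 315.43 K = 108.11°F.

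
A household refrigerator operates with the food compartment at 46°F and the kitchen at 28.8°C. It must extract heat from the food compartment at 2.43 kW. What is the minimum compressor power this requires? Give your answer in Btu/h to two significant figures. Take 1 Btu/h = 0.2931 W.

In absolute terms T_C = 280.93 K and T_H = 301.95 K, so ΔT = 21.02 K.
COP_Carnot = T_C/ΔT = 280.93/21.02 = 13.36.
Ẇ_min = Q̇/COP_Carnot = 2.430/13.36 = 0.1818 kW = 620.4 Btu/h.

620 Btu/h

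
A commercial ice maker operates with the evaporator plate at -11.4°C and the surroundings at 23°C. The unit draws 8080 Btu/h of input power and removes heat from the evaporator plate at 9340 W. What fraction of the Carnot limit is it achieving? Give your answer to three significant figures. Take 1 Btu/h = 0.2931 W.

0.518

Converting, Q̇_C = 9340 W = 31870 Btu/h, so COP_actual = Q̇_C/Ẇ = 31870/8080 = 3.944.
In absolute terms T_C = 261.75 K and T_H = 296.15 K, so ΔT = 34.40 K.
COP_Carnot = T_C/ΔT = 261.75/34.40 = 7.609.
η_II = COP_actual/COP_Carnot = 3.944/7.609 = 0.5183.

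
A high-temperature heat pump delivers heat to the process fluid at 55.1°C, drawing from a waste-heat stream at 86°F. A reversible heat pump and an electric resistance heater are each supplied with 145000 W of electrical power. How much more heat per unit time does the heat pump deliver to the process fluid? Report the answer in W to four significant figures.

1751000 W

In absolute terms T_C = 303.15 K and T_H = 328.25 K, so ΔT = 25.10 K.
COP_Carnot = T_H/ΔT = 328.25/25.10 = 13.08.
The heat pump delivers Q̇_H = COP × Ẇ = 1896000 W; the resistance heater delivers Ẇ = 145000 W.
Extra = (COP − 1)·Ẇ = 1751000 W.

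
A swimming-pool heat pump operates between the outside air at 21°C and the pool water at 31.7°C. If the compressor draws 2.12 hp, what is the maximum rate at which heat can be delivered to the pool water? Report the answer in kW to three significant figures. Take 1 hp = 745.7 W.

45.0 kW

In absolute terms T_C = 294.15 K and T_H = 304.85 K, so ΔT = 10.70 K.
COP_Carnot = T_H/ΔT = 304.85/10.70 = 28.49.
Q̇_max = COP_Carnot × Ẇ = 28.49 × 2.120 hp = 60.40 hp = 45.04 kW.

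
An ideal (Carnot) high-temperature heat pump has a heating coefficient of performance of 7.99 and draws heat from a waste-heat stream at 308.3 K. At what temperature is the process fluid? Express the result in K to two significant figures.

COP_HP = T_H/(T_H − T_C) rearranges to T_H = COP·T_C/(COP − 1).
With T_C = 308.30 K, T_H = 7.99 × 308.30/6.990 = 352.41 K.

350 K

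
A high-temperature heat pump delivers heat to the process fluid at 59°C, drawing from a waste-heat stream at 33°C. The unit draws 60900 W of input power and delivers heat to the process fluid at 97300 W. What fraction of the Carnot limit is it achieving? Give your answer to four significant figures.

COP_actual = Q̇_H/Ẇ = 97300/60900 = 1.598.
In absolute terms T_C = 306.15 K and T_H = 332.15 K, so ΔT = 26.00 K.
COP_Carnot = T_H/ΔT = 332.15/26.00 = 12.78.
η_II = COP_actual/COP_Carnot = 1.598/12.78 = 0.1251.

0.1251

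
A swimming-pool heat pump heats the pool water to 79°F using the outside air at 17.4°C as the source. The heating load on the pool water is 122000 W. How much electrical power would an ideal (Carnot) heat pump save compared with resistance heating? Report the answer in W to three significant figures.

118000 W

In absolute terms T_C = 290.55 K and T_H = 299.26 K, so ΔT = 8.711 K.
COP_Carnot = T_H/ΔT = 299.26/8.711 = 34.35.
Resistance heating needs Ẇ_res = Q̇_H = 122000 W; the reversible heat pump needs only Ẇ_hp = Q̇_H/COP = 3551 W.
Saving = 122000 − 3551 = 118400 W.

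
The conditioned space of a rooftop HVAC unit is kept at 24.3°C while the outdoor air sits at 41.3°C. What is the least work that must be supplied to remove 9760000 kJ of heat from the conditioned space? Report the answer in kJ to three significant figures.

In absolute terms T_C = 297.45 K and T_H = 314.45 K, so ΔT = 17.00 K.
The reversible limit is COP_R = T_C/ΔT = 17.50, so W_min = Q_C/COP = Q_C·ΔT/T_C.
W_min = 9760000 × 17.00/297.45 = 557800 kJ.

558000 kJ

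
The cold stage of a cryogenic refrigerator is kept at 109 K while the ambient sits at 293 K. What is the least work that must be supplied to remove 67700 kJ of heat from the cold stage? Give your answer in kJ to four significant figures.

The reservoir spacing is ΔT = 293 − 109 = 184.0 K.
The reversible limit is COP_R = T_C/ΔT = 0.5924, so W_min = Q_C/COP = Q_C·ΔT/T_C.
W_min = 67700 × 184.0/109.00 = 114300 kJ.

114300 kJ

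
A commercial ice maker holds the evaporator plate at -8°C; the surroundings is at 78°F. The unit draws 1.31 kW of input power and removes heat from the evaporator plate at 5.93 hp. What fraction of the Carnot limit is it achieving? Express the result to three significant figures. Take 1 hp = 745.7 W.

0.427

Converting, Q̇_C = 5.930 hp = 4.422 kW, so COP_actual = Q̇_C/Ẇ = 4.422/1.310 = 3.376.
In absolute terms T_C = 265.15 K and T_H = 298.71 K, so ΔT = 33.56 K.
COP_Carnot = T_C/ΔT = 265.15/33.56 = 7.902.
η_II = COP_actual/COP_Carnot = 3.376/7.902 = 0.4272.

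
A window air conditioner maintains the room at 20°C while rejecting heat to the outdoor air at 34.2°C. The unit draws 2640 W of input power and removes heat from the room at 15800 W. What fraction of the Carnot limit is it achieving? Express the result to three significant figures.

0.290

COP_actual = Q̇_C/Ẇ = 15800/2640 = 5.985.
In absolute terms T_C = 293.15 K and T_H = 307.35 K, so ΔT = 14.20 K.
COP_Carnot = T_C/ΔT = 293.15/14.20 = 20.64.
η_II = COP_actual/COP_Carnot = 5.985/20.64 = 0.2899.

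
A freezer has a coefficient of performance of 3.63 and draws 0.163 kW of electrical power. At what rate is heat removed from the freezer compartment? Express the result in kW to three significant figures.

Q̇_C = COP × Ẇ = 3.63 × 0.1630 = 0.5917 kW.

0.592 kW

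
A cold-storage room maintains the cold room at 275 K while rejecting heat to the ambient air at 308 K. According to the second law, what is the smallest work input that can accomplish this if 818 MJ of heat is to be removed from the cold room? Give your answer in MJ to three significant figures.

98.2 MJ

The reservoir spacing is ΔT = 308 − 275 = 33.00 K.
The reversible limit is COP_R = T_C/ΔT = 8.333, so W_min = Q_C/COP = Q_C·ΔT/T_C.
W_min = 818.0 × 33.00/275.00 = 98.16 MJ.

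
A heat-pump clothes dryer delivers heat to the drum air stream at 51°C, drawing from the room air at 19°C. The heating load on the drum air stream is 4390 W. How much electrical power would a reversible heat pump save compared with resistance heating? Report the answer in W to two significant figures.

4000 W

In absolute terms T_C = 292.15 K and T_H = 324.15 K, so ΔT = 32.00 K.
COP_Carnot = T_H/ΔT = 324.15/32.00 = 10.13.
Resistance heating needs Ẇ_res = Q̇_H = 4390 W; the reversible heat pump needs only Ẇ_hp = Q̇_H/COP = 433.4 W.
Saving = 4390 − 433.4 = 3957 W.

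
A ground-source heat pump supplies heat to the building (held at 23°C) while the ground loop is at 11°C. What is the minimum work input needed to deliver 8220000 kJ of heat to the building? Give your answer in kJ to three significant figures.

333000 kJ

In absolute terms T_C = 284.15 K and T_H = 296.15 K, so ΔT = 12.00 K.
The reversible limit is COP_HP = T_H/ΔT = 24.68, so W_min = Q_H/COP = Q_H·ΔT/T_H.
W_min = 8220000 × 12.00/296.15 = 333100 kJ.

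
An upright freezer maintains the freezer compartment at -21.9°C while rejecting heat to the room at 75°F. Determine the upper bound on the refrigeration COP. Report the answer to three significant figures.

5.49

In absolute terms T_C = 251.25 K and T_H = 297.04 K, so ΔT = 45.79 K.
For a reversible cycle, COP_Carnot = T_C/ΔT = 251.25/45.79 = 5.487.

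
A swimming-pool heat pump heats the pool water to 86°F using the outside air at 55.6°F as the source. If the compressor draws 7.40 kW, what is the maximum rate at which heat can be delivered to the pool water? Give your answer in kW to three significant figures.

133 kW

In absolute terms T_C = 286.26 K and T_H = 303.15 K, so ΔT = 16.89 K.
COP_Carnot = T_H/ΔT = 303.15/16.89 = 17.95.
Q̇_max = COP_Carnot × Ẇ = 17.95 × 7.400 kW = 132.8 kW.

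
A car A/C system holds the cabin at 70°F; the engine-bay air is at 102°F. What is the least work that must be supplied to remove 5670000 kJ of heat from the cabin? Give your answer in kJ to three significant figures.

343000 kJ

In absolute terms T_C = 294.26 K and T_H = 312.04 K, so ΔT = 17.78 K.
The reversible limit is COP_R = T_C/ΔT = 16.55, so W_min = Q_C/COP = Q_C·ΔT/T_C.
W_min = 5670000 × 17.78/294.26 = 342600 kJ.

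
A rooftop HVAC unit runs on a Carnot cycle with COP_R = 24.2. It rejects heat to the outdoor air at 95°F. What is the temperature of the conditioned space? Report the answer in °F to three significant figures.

For a Carnot refrigerator COP_R = T_C/(T_H − T_C), so T_C = COP·T_H/(1 + COP).
With T_H = 308.15 K, T_C = 24.2 × 308.15/25.20 = 295.92 K.
Converting, 295.92 K = 72.99°F.

73.0 °F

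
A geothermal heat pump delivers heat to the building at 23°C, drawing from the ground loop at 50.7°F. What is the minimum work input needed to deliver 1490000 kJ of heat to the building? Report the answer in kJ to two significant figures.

In absolute terms T_C = 283.54 K and T_H = 296.15 K, so ΔT = 12.61 K.
The reversible limit is COP_HP = T_H/ΔT = 23.48, so W_min = Q_H/COP = Q_H·ΔT/T_H.
W_min = 1490000 × 12.61/296.15 = 63450 kJ.

63000 kJ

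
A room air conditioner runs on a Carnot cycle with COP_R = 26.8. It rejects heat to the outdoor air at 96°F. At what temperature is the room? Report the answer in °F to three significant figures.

For a Carnot refrigerator COP_R = T_C/(T_H − T_C), so T_C = COP·T_H/(1 + COP).
With T_H = 308.71 K, T_C = 26.8 × 308.71/27.80 = 297.60 K.
Converting, 297.60 K = 76.01°F.

76.0 °F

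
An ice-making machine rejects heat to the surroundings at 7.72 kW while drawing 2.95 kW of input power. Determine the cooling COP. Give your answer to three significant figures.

The first law gives Q̇_H = Q̇_C + Ẇ, so the three rates are Q̇_C = 4.770, Q̇_H = 7.720, Ẇ = 2.950 kW.
COP_R = Q̇_C/Ẇ = 4.770/2.950 = 1.617.

1.62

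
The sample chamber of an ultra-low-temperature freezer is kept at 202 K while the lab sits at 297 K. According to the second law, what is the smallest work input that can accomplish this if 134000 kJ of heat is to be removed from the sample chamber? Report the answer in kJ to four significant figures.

63020 kJ

The reservoir spacing is ΔT = 297 − 202 = 95.00 K.
The reversible limit is COP_R = T_C/ΔT = 2.126, so W_min = Q_C/COP = Q_C·ΔT/T_C.
W_min = 134000 × 95.00/202.00 = 63020 kJ.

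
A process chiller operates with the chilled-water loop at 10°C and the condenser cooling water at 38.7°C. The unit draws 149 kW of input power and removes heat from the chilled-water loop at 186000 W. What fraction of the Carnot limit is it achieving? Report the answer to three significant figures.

Converting, Q̇_C = 186000 W = 186.0 kW, so COP_actual = Q̇_C/Ẇ = 186.0/149.0 = 1.248.
In absolute terms T_C = 283.15 K and T_H = 311.85 K, so ΔT = 28.70 K.
COP_Carnot = T_C/ΔT = 283.15/28.70 = 9.866.
η_II = COP_actual/COP_Carnot = 1.248/9.866 = 0.1265.

0.127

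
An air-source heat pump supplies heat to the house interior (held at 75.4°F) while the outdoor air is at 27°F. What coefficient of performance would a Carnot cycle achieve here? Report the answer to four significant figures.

11.06

In absolute terms T_C = 270.37 K and T_H = 297.26 K, so ΔT = 26.89 K.
For a reversible cycle, COP_Carnot = T_H/ΔT = 297.26/26.89 = 11.06.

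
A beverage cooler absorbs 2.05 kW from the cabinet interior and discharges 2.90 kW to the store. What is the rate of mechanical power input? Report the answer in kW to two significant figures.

0.85 kW

For a cyclic device the first law requires Q̇_H = Q̇_C + Ẇ.
Ẇ = Q̇_H − Q̇_C = 0.8500 kW.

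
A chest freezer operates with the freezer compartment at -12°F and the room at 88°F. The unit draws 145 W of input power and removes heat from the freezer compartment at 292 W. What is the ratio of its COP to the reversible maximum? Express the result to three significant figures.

COP_actual = Q̇_C/Ẇ = 292.0/145.0 = 2.014.
In absolute terms T_C = 248.71 K and T_H = 304.26 K, so ΔT = 55.56 K.
COP_Carnot = T_C/ΔT = 248.71/55.56 = 4.477.
η_II = COP_actual/COP_Carnot = 2.014/4.477 = 0.4498.

0.450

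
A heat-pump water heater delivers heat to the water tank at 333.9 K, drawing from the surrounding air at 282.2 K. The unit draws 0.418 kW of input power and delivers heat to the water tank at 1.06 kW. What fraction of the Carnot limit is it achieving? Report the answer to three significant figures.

0.393

COP_actual = Q̇_H/Ẇ = 1.060/0.4180 = 2.536.
The reservoir spacing is ΔT = 333.9 − 282.2 = 51.70 K.
COP_Carnot = T_H/ΔT = 333.90/51.70 = 6.458.
η_II = COP_actual/COP_Carnot = 2.536/6.458 = 0.3926.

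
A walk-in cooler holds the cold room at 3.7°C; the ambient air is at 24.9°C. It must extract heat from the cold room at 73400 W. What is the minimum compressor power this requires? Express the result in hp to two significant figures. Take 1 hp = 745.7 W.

7.5 hp

In absolute terms T_C = 276.85 K and T_H = 298.05 K, so ΔT = 21.20 K.
COP_Carnot = T_C/ΔT = 276.85/21.20 = 13.06.
Ẇ_min = Q̇/COP_Carnot = 73400/13.06 = 5621 W = 7.537 hp.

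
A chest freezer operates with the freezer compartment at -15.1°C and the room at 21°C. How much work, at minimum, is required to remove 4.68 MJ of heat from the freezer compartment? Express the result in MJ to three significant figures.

0.655 MJ

In absolute terms T_C = 258.05 K and T_H = 294.15 K, so ΔT = 36.10 K.
The reversible limit is COP_R = T_C/ΔT = 7.148, so W_min = Q_C/COP = Q_C·ΔT/T_C.
W_min = 4.680 × 36.10/258.05 = 0.6547 MJ.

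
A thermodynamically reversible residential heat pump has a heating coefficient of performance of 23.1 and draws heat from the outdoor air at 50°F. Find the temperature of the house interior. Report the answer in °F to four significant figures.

73.06 °F

COP_HP = T_H/(T_H − T_C) rearranges to T_H = COP·T_C/(COP − 1).
With T_C = 283.15 K, T_H = 23.1 × 283.15/22.10 = 295.96 K.
Converting, 295.96 K = 73.06°F.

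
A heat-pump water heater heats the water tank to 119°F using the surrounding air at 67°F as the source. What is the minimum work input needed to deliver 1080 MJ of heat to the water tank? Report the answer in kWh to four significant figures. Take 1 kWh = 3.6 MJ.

In absolute terms T_C = 292.59 K and T_H = 321.48 K, so ΔT = 28.89 K.
The reversible limit is COP_HP = T_H/ΔT = 11.13, so W_min = Q_H/COP = Q_H·ΔT/T_H.
W_min = 1080 × 28.89/321.48 = 97.05 MJ = 26.96 kWh.

26.96 kWh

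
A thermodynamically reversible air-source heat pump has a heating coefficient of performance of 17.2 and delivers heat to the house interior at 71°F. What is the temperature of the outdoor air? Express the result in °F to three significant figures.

40.1 °F

COP_HP = T_H/(T_H − T_C) gives T_H − T_C = T_H/COP.
With T_H = 294.82 K, T_C = 294.82 × (1 − 1/17.2) = 277.68 K.
Converting, 277.68 K = 40.15°F.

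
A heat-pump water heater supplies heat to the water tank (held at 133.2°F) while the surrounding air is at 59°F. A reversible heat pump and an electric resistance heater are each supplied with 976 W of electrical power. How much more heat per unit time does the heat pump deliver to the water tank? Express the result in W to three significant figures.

In absolute terms T_C = 288.15 K and T_H = 329.37 K, so ΔT = 41.22 K.
COP_Carnot = T_H/ΔT = 329.37/41.22 = 7.990.
The heat pump delivers Q̇_H = COP × Ẇ = 7798 W; the resistance heater delivers Ẇ = 976.0 W.
Extra = (COP − 1)·Ẇ = 6822 W.

6820 W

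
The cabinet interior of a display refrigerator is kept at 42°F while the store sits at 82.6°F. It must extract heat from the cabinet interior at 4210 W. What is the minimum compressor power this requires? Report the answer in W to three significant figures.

341 W

In absolute terms T_C = 278.71 K and T_H = 301.26 K, so ΔT = 22.56 K.
COP_Carnot = T_C/ΔT = 278.71/22.56 = 12.36.
Ẇ_min = Q̇/COP_Carnot = 4210/12.36 = 340.7 W.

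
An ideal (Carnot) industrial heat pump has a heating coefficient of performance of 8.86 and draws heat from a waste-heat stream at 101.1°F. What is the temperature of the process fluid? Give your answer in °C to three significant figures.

78.0 °C

COP_HP = T_H/(T_H − T_C) rearranges to T_H = COP·T_C/(COP − 1).
With T_C = 311.54 K, T_H = 8.86 × 311.54/7.860 = 351.17 K.
Converting, 351.17 K = 78.02°C.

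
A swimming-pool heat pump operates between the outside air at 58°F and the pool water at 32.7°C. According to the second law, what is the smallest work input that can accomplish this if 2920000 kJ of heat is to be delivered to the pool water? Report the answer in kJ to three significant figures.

174000 kJ

In absolute terms T_C = 287.59 K and T_H = 305.85 K, so ΔT = 18.26 K.
The reversible limit is COP_HP = T_H/ΔT = 16.75, so W_min = Q_H/COP = Q_H·ΔT/T_H.
W_min = 2920000 × 18.26/305.85 = 174300 kJ.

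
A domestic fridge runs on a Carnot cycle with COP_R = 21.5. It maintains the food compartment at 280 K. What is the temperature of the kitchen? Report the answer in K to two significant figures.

COP_R = T_C/(T_H − T_C) gives T_H − T_C = T_C/COP.
With T_C = 280.00 K, T_H = 280.00 × (1 + 1/21.5) = 293.02 K.

290 K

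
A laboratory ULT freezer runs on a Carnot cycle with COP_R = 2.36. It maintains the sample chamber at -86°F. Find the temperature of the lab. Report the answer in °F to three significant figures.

72.3 °F

COP_R = T_C/(T_H − T_C) gives T_H − T_C = T_C/COP.
With T_C = 207.59 K, T_H = 207.59 × (1 + 1/2.36) = 295.56 K.
Converting, 295.56 K = 72.33°F.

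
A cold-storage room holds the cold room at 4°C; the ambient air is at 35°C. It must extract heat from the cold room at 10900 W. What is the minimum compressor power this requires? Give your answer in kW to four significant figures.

In absolute terms T_C = 277.15 K and T_H = 308.15 K, so ΔT = 31.00 K.
COP_Carnot = T_C/ΔT = 277.15/31.00 = 8.940.
Ẇ_min = Q̇/COP_Carnot = 10900/8.940 = 1219 W = 1.219 kW.

1.219 kW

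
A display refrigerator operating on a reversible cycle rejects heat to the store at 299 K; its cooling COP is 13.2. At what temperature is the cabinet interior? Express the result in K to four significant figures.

277.9 K

For a Carnot refrigerator COP_R = T_C/(T_H − T_C), so T_C = COP·T_H/(1 + COP).
With T_H = 299.00 K, T_C = 13.2 × 299.00/14.20 = 277.94 K.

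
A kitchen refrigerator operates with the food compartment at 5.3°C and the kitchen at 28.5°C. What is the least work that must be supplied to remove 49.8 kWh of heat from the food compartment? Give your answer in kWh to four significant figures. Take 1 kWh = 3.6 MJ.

In absolute terms T_C = 278.45 K and T_H = 301.65 K, so ΔT = 23.20 K.
The reversible limit is COP_R = T_C/ΔT = 12.00, so W_min = Q_C/COP = Q_C·ΔT/T_C.
W_min = 49.80 × 23.20/278.45 = 4.149 kWh.

4.149 kWh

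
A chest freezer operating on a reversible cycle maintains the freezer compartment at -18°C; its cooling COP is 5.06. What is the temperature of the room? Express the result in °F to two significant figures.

90 °F

COP_R = T_C/(T_H − T_C) gives T_H − T_C = T_C/COP.
With T_C = 255.15 K, T_H = 255.15 × (1 + 1/5.06) = 305.57 K.
Converting, 305.57 K = 90.36°F.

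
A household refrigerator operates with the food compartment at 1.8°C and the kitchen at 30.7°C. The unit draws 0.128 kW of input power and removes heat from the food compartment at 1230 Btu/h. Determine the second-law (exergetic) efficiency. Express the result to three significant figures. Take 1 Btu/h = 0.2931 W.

Converting, Q̇_C = 1230 Btu/h = 0.3605 kW, so COP_actual = Q̇_C/Ẇ = 0.3605/0.1280 = 2.817.
In absolute terms T_C = 274.95 K and T_H = 303.85 K, so ΔT = 28.90 K.
COP_Carnot = T_C/ΔT = 274.95/28.90 = 9.514.
η_II = COP_actual/COP_Carnot = 2.817/9.514 = 0.2960.

0.296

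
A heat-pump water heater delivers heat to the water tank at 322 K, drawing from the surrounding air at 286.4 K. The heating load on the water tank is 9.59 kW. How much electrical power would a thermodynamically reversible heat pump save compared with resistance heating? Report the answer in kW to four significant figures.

The reservoir spacing is ΔT = 322 − 286.4 = 35.60 K.
COP_Carnot = T_H/ΔT = 322.00/35.60 = 9.045.
Resistance heating needs Ẇ_res = Q̇_H = 9.590 kW; the reversible heat pump needs only Ẇ_hp = Q̇_H/COP = 1.060 kW.
Saving = 9.590 − 1.060 = 8.530 kW.

8.530 kW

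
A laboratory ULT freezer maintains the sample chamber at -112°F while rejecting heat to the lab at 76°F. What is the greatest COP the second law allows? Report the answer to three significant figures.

In absolute terms T_C = 193.15 K and T_H = 297.59 K, so ΔT = 104.4 K.
For a reversible cycle, COP_Carnot = T_C/ΔT = 193.15/104.4 = 1.849.

1.85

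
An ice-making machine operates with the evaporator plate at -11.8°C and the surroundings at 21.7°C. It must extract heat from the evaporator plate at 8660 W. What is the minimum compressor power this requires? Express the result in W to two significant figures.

1100 W

In absolute terms T_C = 261.35 K and T_H = 294.85 K, so ΔT = 33.50 K.
COP_Carnot = T_C/ΔT = 261.35/33.50 = 7.801.
Ẇ_min = Q̇/COP_Carnot = 8660/7.801 = 1110 W.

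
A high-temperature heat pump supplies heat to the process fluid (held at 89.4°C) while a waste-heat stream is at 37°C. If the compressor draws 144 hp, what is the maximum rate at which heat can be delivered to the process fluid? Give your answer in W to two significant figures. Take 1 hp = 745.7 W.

740000 W

In absolute terms T_C = 310.15 K and T_H = 362.55 K, so ΔT = 52.40 K.
COP_Carnot = T_H/ΔT = 362.55/52.40 = 6.919.
Q̇_max = COP_Carnot × Ẇ = 6.919 × 144.0 hp = 996.3 hp = 743000 W.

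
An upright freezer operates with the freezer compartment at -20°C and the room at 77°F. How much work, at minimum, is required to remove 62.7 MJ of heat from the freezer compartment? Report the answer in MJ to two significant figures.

11 MJ

In absolute terms T_C = 253.15 K and T_H = 298.15 K, so ΔT = 45.00 K.
The reversible limit is COP_R = T_C/ΔT = 5.626, so W_min = Q_C/COP = Q_C·ΔT/T_C.
W_min = 62.70 × 45.00/253.15 = 11.15 MJ.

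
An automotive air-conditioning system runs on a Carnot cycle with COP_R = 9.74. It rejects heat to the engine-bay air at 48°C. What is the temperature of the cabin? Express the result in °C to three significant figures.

18.1 °C

For a Carnot refrigerator COP_R = T_C/(T_H − T_C), so T_C = COP·T_H/(1 + COP).
With T_H = 321.15 K, T_C = 9.74 × 321.15/10.74 = 291.25 K.
Converting, 291.25 K = 18.10°C.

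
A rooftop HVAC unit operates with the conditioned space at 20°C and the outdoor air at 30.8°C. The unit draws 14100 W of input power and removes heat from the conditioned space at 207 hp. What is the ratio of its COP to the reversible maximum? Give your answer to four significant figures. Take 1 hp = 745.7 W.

0.4033

Converting, Q̇_C = 207.0 hp = 154400 W, so COP_actual = Q̇_C/Ẇ = 154400/14100 = 10.95.
In absolute terms T_C = 293.15 K and T_H = 303.95 K, so ΔT = 10.80 K.
COP_Carnot = T_C/ΔT = 293.15/10.80 = 27.14.
η_II = COP_actual/COP_Carnot = 10.95/27.14 = 0.4033.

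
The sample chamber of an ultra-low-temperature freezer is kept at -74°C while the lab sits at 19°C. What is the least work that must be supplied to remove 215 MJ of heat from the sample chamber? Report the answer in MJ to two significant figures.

In absolute terms T_C = 199.15 K and T_H = 292.15 K, so ΔT = 93.00 K.
The reversible limit is COP_R = T_C/ΔT = 2.141, so W_min = Q_C/COP = Q_C·ΔT/T_C.
W_min = 215.0 × 93.00/199.15 = 100.4 MJ.

100 MJ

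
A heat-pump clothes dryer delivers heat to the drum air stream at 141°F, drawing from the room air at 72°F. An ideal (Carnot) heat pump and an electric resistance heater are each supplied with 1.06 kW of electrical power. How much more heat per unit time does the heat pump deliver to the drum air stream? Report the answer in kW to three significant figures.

8.17 kW

In absolute terms T_C = 295.37 K and T_H = 333.71 K, so ΔT = 38.33 K.
COP_Carnot = T_H/ΔT = 333.71/38.33 = 8.705.
The heat pump delivers Q̇_H = COP × Ẇ = 9.228 kW; the resistance heater delivers Ẇ = 1.060 kW.
Extra = (COP − 1)·Ẇ = 8.168 kW.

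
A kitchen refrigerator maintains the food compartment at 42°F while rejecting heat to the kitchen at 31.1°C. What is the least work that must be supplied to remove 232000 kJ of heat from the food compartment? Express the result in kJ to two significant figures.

In absolute terms T_C = 278.71 K and T_H = 304.25 K, so ΔT = 25.54 K.
The reversible limit is COP_R = T_C/ΔT = 10.91, so W_min = Q_C/COP = Q_C·ΔT/T_C.
W_min = 232000 × 25.54/278.71 = 21260 kJ.

21000 kJ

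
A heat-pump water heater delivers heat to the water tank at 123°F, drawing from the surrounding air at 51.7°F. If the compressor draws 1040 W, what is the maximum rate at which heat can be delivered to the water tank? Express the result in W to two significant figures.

8500 W

In absolute terms T_C = 284.09 K and T_H = 323.71 K, so ΔT = 39.61 K.
COP_Carnot = T_H/ΔT = 323.71/39.61 = 8.172.
Q̇_max = COP_Carnot × Ẇ = 8.172 × 1040 W = 8499 W.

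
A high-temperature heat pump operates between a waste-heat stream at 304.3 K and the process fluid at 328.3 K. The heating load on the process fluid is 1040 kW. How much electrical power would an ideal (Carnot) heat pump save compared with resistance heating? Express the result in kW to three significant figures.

964 kW

The reservoir spacing is ΔT = 328.3 − 304.3 = 24.00 K.
COP_Carnot = T_H/ΔT = 328.30/24.00 = 13.68.
Resistance heating needs Ẇ_res = Q̇_H = 1040 kW; the reversible heat pump needs only Ẇ_hp = Q̇_H/COP = 76.03 kW.
Saving = 1040 − 76.03 = 964.0 kW.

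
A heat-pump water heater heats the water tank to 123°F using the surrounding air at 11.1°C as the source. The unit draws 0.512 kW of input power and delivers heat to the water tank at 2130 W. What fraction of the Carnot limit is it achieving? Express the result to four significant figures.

0.5071

Converting, Q̇_H = 2130 W = 2.130 kW, so COP_actual = Q̇_H/Ẇ = 2.130/0.5120 = 4.160.
In absolute terms T_C = 284.25 K and T_H = 323.71 K, so ΔT = 39.46 K.
COP_Carnot = T_H/ΔT = 323.71/39.46 = 8.204.
η_II = COP_actual/COP_Carnot = 4.160/8.204 = 0.5071.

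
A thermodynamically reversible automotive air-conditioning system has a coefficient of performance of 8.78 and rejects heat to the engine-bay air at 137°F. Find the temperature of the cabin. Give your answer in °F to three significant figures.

76.0 °F

For a Carnot refrigerator COP_R = T_C/(T_H − T_C), so T_C = COP·T_H/(1 + COP).
With T_H = 331.48 K, T_C = 8.78 × 331.48/9.780 = 297.59 K.
Converting, 297.59 K = 75.99°F.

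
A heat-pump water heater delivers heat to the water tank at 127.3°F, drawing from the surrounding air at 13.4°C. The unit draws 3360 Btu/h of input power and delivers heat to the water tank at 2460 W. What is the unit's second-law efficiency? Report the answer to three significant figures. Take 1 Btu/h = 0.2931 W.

0.303

Converting, Q̇_H = 2460 W = 8393 Btu/h, so COP_actual = Q̇_H/Ẇ = 8393/3360 = 2.498.
In absolute terms T_C = 286.55 K and T_H = 326.09 K, so ΔT = 39.54 K.
COP_Carnot = T_H/ΔT = 326.09/39.54 = 8.246.
η_II = COP_actual/COP_Carnot = 2.498/8.246 = 0.3029.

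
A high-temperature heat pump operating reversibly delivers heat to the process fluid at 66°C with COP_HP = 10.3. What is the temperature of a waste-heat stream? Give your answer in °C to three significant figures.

33.1 °C

COP_HP = T_H/(T_H − T_C) gives T_H − T_C = T_H/COP.
With T_H = 339.15 K, T_C = 339.15 × (1 − 1/10.3) = 306.22 K.
Converting, 306.22 K = 33.07°C.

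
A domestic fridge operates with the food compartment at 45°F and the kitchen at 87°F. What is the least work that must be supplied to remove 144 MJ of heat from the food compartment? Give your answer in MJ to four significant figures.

11.98 MJ

In absolute terms T_C = 280.37 K and T_H = 303.71 K, so ΔT = 23.33 K.
The reversible limit is COP_R = T_C/ΔT = 12.02, so W_min = Q_C/COP = Q_C·ΔT/T_C.
W_min = 144.0 × 23.33/280.37 = 11.98 MJ.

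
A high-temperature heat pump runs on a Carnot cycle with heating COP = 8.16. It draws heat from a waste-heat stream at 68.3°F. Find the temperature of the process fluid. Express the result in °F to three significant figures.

COP_HP = T_H/(T_H − T_C) rearranges to T_H = COP·T_C/(COP − 1).
With T_C = 293.32 K, T_H = 8.16 × 293.32/7.160 = 334.28 K.
Converting, 334.28 K = 142.04°F.

142 °F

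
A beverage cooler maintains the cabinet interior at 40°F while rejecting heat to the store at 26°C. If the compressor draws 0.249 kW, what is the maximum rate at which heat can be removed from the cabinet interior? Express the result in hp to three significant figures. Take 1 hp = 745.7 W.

4.30 hp

In absolute terms T_C = 277.59 K and T_H = 299.15 K, so ΔT = 21.56 K.
COP_Carnot = T_C/ΔT = 277.59/21.56 = 12.88.
Q̇_max = COP_Carnot × Ẇ = 12.88 × 0.2490 kW = 3.207 kW = 4.300 hp.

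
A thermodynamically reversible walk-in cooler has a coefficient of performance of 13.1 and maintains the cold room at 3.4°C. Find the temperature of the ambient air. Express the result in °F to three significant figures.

COP_R = T_C/(T_H − T_C) gives T_H − T_C = T_C/COP.
With T_C = 276.55 K, T_H = 276.55 × (1 + 1/13.1) = 297.66 K.
Converting, 297.66 K = 76.12°F.

76.1 °F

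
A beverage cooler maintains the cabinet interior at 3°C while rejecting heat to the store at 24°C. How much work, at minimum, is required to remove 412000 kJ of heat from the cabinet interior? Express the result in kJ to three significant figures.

31300 kJ

In absolute terms T_C = 276.15 K and T_H = 297.15 K, so ΔT = 21.00 K.
The reversible limit is COP_R = T_C/ΔT = 13.15, so W_min = Q_C/COP = Q_C·ΔT/T_C.
W_min = 412000 × 21.00/276.15 = 31330 kJ.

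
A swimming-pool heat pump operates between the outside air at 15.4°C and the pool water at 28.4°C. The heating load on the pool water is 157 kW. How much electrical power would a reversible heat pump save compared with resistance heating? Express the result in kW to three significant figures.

150 kW

In absolute terms T_C = 288.55 K and T_H = 301.55 K, so ΔT = 13.00 K.
COP_Carnot = T_H/ΔT = 301.55/13.00 = 23.20.
Resistance heating needs Ẇ_res = Q̇_H = 157.0 kW; the reversible heat pump needs only Ẇ_hp = Q̇_H/COP = 6.768 kW.
Saving = 157.0 − 6.768 = 150.2 kW.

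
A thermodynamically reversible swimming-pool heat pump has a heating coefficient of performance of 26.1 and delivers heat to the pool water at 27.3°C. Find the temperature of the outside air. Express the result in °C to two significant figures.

16 °C

COP_HP = T_H/(T_H − T_C) gives T_H − T_C = T_H/COP.
With T_H = 300.45 K, T_C = 300.45 × (1 − 1/26.1) = 288.94 K.
Converting, 288.94 K = 15.79°C.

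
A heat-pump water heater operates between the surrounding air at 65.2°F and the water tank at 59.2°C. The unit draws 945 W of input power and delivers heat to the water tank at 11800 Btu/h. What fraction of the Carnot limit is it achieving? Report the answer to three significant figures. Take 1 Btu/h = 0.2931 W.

0.449

Converting, Q̇_H = 11800 Btu/h = 3459 W, so COP_actual = Q̇_H/Ẇ = 3459/945.0 = 3.660.
In absolute terms T_C = 291.59 K and T_H = 332.35 K, so ΔT = 40.76 K.
COP_Carnot = T_H/ΔT = 332.35/40.76 = 8.155.
η_II = COP_actual/COP_Carnot = 3.660/8.155 = 0.4488.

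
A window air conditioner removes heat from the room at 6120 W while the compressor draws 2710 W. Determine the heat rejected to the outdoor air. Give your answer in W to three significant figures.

For a cyclic device the first law requires Q̇_H = Q̇_C + Ẇ.
Q̇_H = Q̇_C + Ẇ = 8830 W.

8830 W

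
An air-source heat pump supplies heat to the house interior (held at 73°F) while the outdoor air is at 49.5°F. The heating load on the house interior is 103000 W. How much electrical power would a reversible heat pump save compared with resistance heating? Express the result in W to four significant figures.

In absolute terms T_C = 282.87 K and T_H = 295.93 K, so ΔT = 13.06 K.
COP_Carnot = T_H/ΔT = 295.93/13.06 = 22.67.
Resistance heating needs Ẇ_res = Q̇_H = 103000 W; the reversible heat pump needs only Ẇ_hp = Q̇_H/COP = 4544 W.
Saving = 103000 − 4544 = 98460 W.

98460 W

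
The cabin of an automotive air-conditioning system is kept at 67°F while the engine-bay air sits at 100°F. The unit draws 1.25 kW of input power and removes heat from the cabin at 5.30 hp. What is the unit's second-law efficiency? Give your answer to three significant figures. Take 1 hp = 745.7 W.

0.198

Converting, Q̇_C = 5.300 hp = 3.952 kW, so COP_actual = Q̇_C/Ẇ = 3.952/1.250 = 3.162.
In absolute terms T_C = 292.59 K and T_H = 310.93 K, so ΔT = 18.33 K.
COP_Carnot = T_C/ΔT = 292.59/18.33 = 15.96.
η_II = COP_actual/COP_Carnot = 3.162/15.96 = 0.1981.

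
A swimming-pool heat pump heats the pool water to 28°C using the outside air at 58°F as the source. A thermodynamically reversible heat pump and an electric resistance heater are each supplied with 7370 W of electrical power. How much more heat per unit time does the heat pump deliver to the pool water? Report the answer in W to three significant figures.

In absolute terms T_C = 287.59 K and T_H = 301.15 K, so ΔT = 13.56 K.
COP_Carnot = T_H/ΔT = 301.15/13.56 = 22.22.
The heat pump delivers Q̇_H = COP × Ẇ = 163700 W; the resistance heater delivers Ẇ = 7370 W.
Extra = (COP − 1)·Ẇ = 156400 W.

156000 W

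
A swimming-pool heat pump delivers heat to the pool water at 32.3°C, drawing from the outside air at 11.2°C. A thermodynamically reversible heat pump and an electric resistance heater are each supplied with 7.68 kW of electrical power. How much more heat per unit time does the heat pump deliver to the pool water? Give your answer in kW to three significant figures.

103 kW

In absolute terms T_C = 284.35 K and T_H = 305.45 K, so ΔT = 21.10 K.
COP_Carnot = T_H/ΔT = 305.45/21.10 = 14.48.
The heat pump delivers Q̇_H = COP × Ẇ = 111.2 kW; the resistance heater delivers Ẇ = 7.680 kW.
Extra = (COP − 1)·Ẇ = 103.5 kW.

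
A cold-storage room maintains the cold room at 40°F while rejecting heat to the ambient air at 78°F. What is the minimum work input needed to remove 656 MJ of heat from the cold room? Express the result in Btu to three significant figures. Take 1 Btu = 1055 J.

In absolute terms T_C = 277.59 K and T_H = 298.71 K, so ΔT = 21.11 K.
The reversible limit is COP_R = T_C/ΔT = 13.15, so W_min = Q_C/COP = Q_C·ΔT/T_C.
W_min = 656.0 × 21.11/277.59 = 49.89 MJ = 47290 Btu.

47300 Btu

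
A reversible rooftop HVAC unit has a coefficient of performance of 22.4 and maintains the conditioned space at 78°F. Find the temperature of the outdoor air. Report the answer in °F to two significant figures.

100 °F

COP_R = T_C/(T_H − T_C) gives T_H − T_C = T_C/COP.
With T_C = 298.71 K, T_H = 298.71 × (1 + 1/22.4) = 312.04 K.
Converting, 312.04 K = 102.00°F.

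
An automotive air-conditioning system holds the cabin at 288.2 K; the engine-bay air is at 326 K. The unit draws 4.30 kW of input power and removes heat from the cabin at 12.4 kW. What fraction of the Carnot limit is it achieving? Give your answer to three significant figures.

0.378

COP_actual = Q̇_C/Ẇ = 12.40/4.300 = 2.884.
The reservoir spacing is ΔT = 326 − 288.2 = 37.80 K.
COP_Carnot = T_C/ΔT = 288.20/37.80 = 7.624.
η_II = COP_actual/COP_Carnot = 2.884/7.624 = 0.3782.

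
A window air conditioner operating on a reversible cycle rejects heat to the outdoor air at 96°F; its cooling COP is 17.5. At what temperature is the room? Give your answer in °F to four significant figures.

For a Carnot refrigerator COP_R = T_C/(T_H − T_C), so T_C = COP·T_H/(1 + COP).
With T_H = 308.71 K, T_C = 17.5 × 308.71/18.50 = 292.02 K.
Converting, 292.02 K = 65.96°F.

65.96 °F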